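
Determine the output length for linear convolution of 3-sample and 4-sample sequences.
Linear/full convolution length: m + n - 1 = 3 + 4 - 1 = 6

6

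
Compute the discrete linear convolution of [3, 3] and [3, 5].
y[0] = 3×3 = 9; y[1] = 3×5 + 3×3 = 24; y[2] = 3×5 = 15

[9, 24, 15]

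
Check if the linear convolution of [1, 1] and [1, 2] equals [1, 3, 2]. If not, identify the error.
Recompute linear convolution of [1, 1] and [1, 2]: y[0] = 1×1 = 1; y[1] = 1×2 + 1×1 = 3; y[2] = 1×2 = 2 → [1, 3, 2]. Given [1, 3, 2] matches, so answer: Yes

Yes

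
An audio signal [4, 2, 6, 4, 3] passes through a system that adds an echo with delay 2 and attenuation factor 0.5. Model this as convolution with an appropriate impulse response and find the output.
Direct-path + delayed-attenuated-path model → impulse response h = [1, 0, 0.5] (1 at lag 0, 0.5 at lag 2). Output y[n] = x[n] + 0.5·x[n - 2] (with x[n] = 0 outside 0..4): y[0] = 4 + 0.5×0 = 4; y[1] = 2 + 0.5×0 = 2; y[2] = 6 + 0.5×4 = 8.0; y[3] = 4 + 0.5×2 = 5.0; y[4] = 3 + 0.5×6 = 6.0; y[5] = 0 + 0.5×4 = 2.0; y[6] = 0 + 0.5×3 = 1.5. So y = [4, 2, 8.0, 5.0, 6.0, 2.0, 1.5]

[4, 2, 8.0, 5.0, 6.0, 2.0, 1.5]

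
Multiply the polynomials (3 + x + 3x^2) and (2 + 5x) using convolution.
Ascending coefficients: a = [3, 1, 3], b = [2, 5]. c[0] = 3×2 = 6; c[1] = 3×5 + 1×2 = 17; c[2] = 1×5 + 3×2 = 11; c[3] = 3×5 = 15. Result coefficients: [6, 17, 11, 15] → 6 + 17x + 11x^2 + 15x^3

6 + 17x + 11x^2 + 15x^3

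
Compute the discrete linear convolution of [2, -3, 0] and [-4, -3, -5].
y[0] = 2×-4 = -8; y[1] = 2×-3 + -3×-4 = 6; y[2] = 2×-5 + -3×-3 + 0×-4 = -1; y[3] = -3×-5 + 0×-3 = 15; y[4] = 0×-5 = 0

[-8, 6, -1, 15, 0]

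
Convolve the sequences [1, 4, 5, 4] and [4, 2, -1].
y[0] = 1×4 = 4; y[1] = 1×2 + 4×4 = 18; y[2] = 1×-1 + 4×2 + 5×4 = 27; y[3] = 4×-1 + 5×2 + 4×4 = 22; y[4] = 5×-1 + 4×2 = 3; y[5] = 4×-1 = -4

[4, 18, 27, 22, 3, -4]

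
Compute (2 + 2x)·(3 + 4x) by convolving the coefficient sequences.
Ascending coefficients: a = [2, 2], b = [3, 4]. c[0] = 2×3 = 6; c[1] = 2×4 + 2×3 = 14; c[2] = 2×4 = 8. Result coefficients: [6, 14, 8] → 6 + 14x + 8x^2

6 + 14x + 8x^2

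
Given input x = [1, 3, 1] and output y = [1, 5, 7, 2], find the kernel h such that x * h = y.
Output length 4 = len(x) + len(h) - 1 ⇒ len(h) = 2. Solve h forward using h[k] = (y[k] - Σ_{i≥1} x[i]·h[k-i]) / x[0]: h[0] = y[0] / x[0] = 1 / 1 = 1; h[1] = (y[1] - 3×1) / x[0] = (5 - 3×1) / 1 = 2. So h = [1, 2]. Forward-check [1, 3, 1] * [1, 2]: y[0] = 1×1 = 1; y[1] = 1×2 + 3×1 = 5; y[2] = 3×2 + 1×1 = 7; y[3] = 1×2 = 2 → [1, 5, 7, 2] ✓

[1, 2]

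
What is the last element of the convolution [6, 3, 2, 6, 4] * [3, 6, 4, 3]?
Use y[k] = Σ_i a[i]·b[k-i] at k=7. y[7] = 4×3 = 12

12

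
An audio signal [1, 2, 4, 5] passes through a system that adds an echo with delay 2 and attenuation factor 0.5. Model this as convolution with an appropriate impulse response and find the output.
Direct-path + delayed-attenuated-path model → impulse response h = [1, 0, 0.5] (1 at lag 0, 0.5 at lag 2). Output y[n] = x[n] + 0.5·x[n - 2] (with x[n] = 0 outside 0..3): y[0] = 1 + 0.5×0 = 1; y[1] = 2 + 0.5×0 = 2; y[2] = 4 + 0.5×1 = 4.5; y[3] = 5 + 0.5×2 = 6.0; y[4] = 0 + 0.5×4 = 2.0; y[5] = 0 + 0.5×5 = 2.5. So y = [1, 2, 4.5, 6.0, 2.0, 2.5]

[1, 2, 4.5, 6.0, 2.0, 2.5]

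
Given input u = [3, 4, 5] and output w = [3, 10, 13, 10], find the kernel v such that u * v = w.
Output length 4 = len(u) + len(v) - 1 ⇒ len(v) = 2. Solve v forward using v[k] = (w[k] - Σ_{i≥1} u[i]·v[k-i]) / u[0]: v[0] = w[0] / u[0] = 3 / 3 = 1; v[1] = (w[1] - 4×1) / u[0] = (10 - 4×1) / 3 = 2. So v = [1, 2]. Forward-check [3, 4, 5] * [1, 2]: w[0] = 3×1 = 3; w[1] = 3×2 + 4×1 = 10; w[2] = 4×2 + 5×1 = 13; w[3] = 5×2 = 10 → [3, 10, 13, 10] ✓

[1, 2]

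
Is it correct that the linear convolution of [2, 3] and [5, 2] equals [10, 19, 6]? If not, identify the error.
Recompute linear convolution of [2, 3] and [5, 2]: y[0] = 2×5 = 10; y[1] = 2×2 + 3×5 = 19; y[2] = 3×2 = 6 → [10, 19, 6]. Given [10, 19, 6] matches, so answer: Yes

Yes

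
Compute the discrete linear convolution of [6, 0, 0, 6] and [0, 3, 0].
y[0] = 6×0 = 0; y[1] = 6×3 + 0×0 = 18; y[2] = 6×0 + 0×3 + 0×0 = 0; y[3] = 0×0 + 0×3 + 6×0 = 0; y[4] = 0×0 + 6×3 = 18; y[5] = 6×0 = 0

[0, 18, 0, 0, 18, 0]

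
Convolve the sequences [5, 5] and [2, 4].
y[0] = 5×2 = 10; y[1] = 5×4 + 5×2 = 30; y[2] = 5×4 = 20

[10, 30, 20]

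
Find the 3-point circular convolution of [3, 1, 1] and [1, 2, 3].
Use y[k] = Σ_j a[j]·b[(k-j) mod 3]. y[0] = 3×1 + 1×3 + 1×2 = 8; y[1] = 3×2 + 1×1 + 1×3 = 10; y[2] = 3×3 + 1×2 + 1×1 = 12. Result: [8, 10, 12]

[8, 10, 12]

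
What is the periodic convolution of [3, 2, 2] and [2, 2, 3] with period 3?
Use y[k] = Σ_j s[j]·t[(k-j) mod 3]. y[0] = 3×2 + 2×3 + 2×2 = 16; y[1] = 3×2 + 2×2 + 2×3 = 16; y[2] = 3×3 + 2×2 + 2×2 = 17. Result: [16, 16, 17]

[16, 16, 17]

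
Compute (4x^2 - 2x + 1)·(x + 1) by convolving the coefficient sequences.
Ascending coefficients: a = [1, -2, 4], b = [1, 1]. c[0] = 1×1 = 1; c[1] = 1×1 + -2×1 = -1; c[2] = -2×1 + 4×1 = 2; c[3] = 4×1 = 4. Result coefficients: [1, -1, 2, 4] → 4x^3 + 2x^2 - x + 1

4x^3 + 2x^2 - x + 1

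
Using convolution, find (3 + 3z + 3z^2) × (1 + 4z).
Ascending coefficients: a = [3, 3, 3], b = [1, 4]. c[0] = 3×1 = 3; c[1] = 3×4 + 3×1 = 15; c[2] = 3×4 + 3×1 = 15; c[3] = 3×4 = 12. Result coefficients: [3, 15, 15, 12] → 3 + 15z + 15z^2 + 12z^3

3 + 15z + 15z^2 + 12z^3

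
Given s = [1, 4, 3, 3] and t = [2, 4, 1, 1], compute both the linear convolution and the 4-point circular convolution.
Linear: y_lin[0] = 1×2 = 2; y_lin[1] = 1×4 + 4×2 = 12; y_lin[2] = 1×1 + 4×4 + 3×2 = 23; y_lin[3] = 1×1 + 4×1 + 3×4 + 3×2 = 23; y_lin[4] = 4×1 + 3×1 + 3×4 = 19; y_lin[5] = 3×1 + 3×1 = 6; y_lin[6] = 3×1 = 3 → [2, 12, 23, 23, 19, 6, 3]. Circular (length 4): y[0] = 1×2 + 4×1 + 3×1 + 3×4 = 21; y[1] = 1×4 + 4×2 + 3×1 + 3×1 = 18; y[2] = 1×1 + 4×4 + 3×2 + 3×1 = 26; y[3] = 1×1 + 4×1 + 3×4 + 3×2 = 23 → [21, 18, 26, 23]

Linear: [2, 12, 23, 23, 19, 6, 3], Circular: [21, 18, 26, 23]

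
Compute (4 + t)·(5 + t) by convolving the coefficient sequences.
Ascending coefficients: a = [4, 1], b = [5, 1]. c[0] = 4×5 = 20; c[1] = 4×1 + 1×5 = 9; c[2] = 1×1 = 1. Result coefficients: [20, 9, 1] → 20 + 9t + t^2

20 + 9t + t^2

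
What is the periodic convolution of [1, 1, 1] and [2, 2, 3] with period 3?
Use y[k] = Σ_j u[j]·v[(k-j) mod 3]. y[0] = 1×2 + 1×3 + 1×2 = 7; y[1] = 1×2 + 1×2 + 1×3 = 7; y[2] = 1×3 + 1×2 + 1×2 = 7. Result: [7, 7, 7]

[7, 7, 7]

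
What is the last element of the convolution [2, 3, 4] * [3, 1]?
Use y[k] = Σ_i a[i]·b[k-i] at k=3. y[3] = 4×1 = 4

4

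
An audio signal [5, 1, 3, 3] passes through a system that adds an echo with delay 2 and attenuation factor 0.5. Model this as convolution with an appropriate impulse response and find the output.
Direct-path + delayed-attenuated-path model → impulse response h = [1, 0, 0.5] (1 at lag 0, 0.5 at lag 2). Output y[n] = x[n] + 0.5·x[n - 2] (with x[n] = 0 outside 0..3): y[0] = 5 + 0.5×0 = 5; y[1] = 1 + 0.5×0 = 1; y[2] = 3 + 0.5×5 = 5.5; y[3] = 3 + 0.5×1 = 3.5; y[4] = 0 + 0.5×3 = 1.5; y[5] = 0 + 0.5×3 = 1.5. So y = [5, 1, 5.5, 3.5, 1.5, 1.5]

[5, 1, 5.5, 3.5, 1.5, 1.5]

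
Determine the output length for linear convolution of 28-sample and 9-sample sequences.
Linear/full convolution length: m + n - 1 = 28 + 9 - 1 = 36

36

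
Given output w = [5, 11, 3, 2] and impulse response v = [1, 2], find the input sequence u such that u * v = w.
Deconvolve w=[5, 11, 3, 2] by v=[1, 2]. Since v[0]=1, solve forward: u[0] = w[0] / 1 = 5; u[1] = (w[1] - 5×2) / 1 = 1; u[2] = (w[2] - 1×2) / 1 = 1. So u = [5, 1, 1]. Check by forward convolution: w[0] = 5×1 = 5; w[1] = 5×2 + 1×1 = 11; w[2] = 1×2 + 1×1 = 3; w[3] = 1×2 = 2

[5, 1, 1]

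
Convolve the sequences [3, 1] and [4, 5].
y[0] = 3×4 = 12; y[1] = 3×5 + 1×4 = 19; y[2] = 1×5 = 5

[12, 19, 5]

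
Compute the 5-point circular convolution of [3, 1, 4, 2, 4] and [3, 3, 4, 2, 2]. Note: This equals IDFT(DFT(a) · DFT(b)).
Either evaluate y[k] = Σ_j a[j]·b[(k-j) mod 5] directly, or use IDFT(DFT(a) · DFT(b)). y[0] = 3×3 + 1×2 + 4×2 + 2×4 + 4×3 = 39; y[1] = 3×3 + 1×3 + 4×2 + 2×2 + 4×4 = 40; y[2] = 3×4 + 1×3 + 4×3 + 2×2 + 4×2 = 39; y[3] = 3×2 + 1×4 + 4×3 + 2×3 + 4×2 = 36; y[4] = 3×2 + 1×2 + 4×4 + 2×3 + 4×3 = 42. Result: [39, 40, 39, 36, 42]

[39, 40, 39, 36, 42]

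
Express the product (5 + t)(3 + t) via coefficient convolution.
Ascending coefficients: a = [5, 1], b = [3, 1]. c[0] = 5×3 = 15; c[1] = 5×1 + 1×3 = 8; c[2] = 1×1 = 1. Result coefficients: [15, 8, 1] → 15 + 8t + t^2

15 + 8t + t^2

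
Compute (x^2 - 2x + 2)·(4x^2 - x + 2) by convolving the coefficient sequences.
Ascending coefficients: a = [2, -2, 1], b = [2, -1, 4]. c[0] = 2×2 = 4; c[1] = 2×-1 + -2×2 = -6; c[2] = 2×4 + -2×-1 + 1×2 = 12; c[3] = -2×4 + 1×-1 = -9; c[4] = 1×4 = 4. Result coefficients: [4, -6, 12, -9, 4] → 4x^4 - 9x^3 + 12x^2 - 6x + 4

4x^4 - 9x^3 + 12x^2 - 6x + 4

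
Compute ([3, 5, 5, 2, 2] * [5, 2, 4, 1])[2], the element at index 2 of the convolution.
Use y[k] = Σ_i a[i]·b[k-i] at k=2. y[2] = 3×4 + 5×2 + 5×5 = 47

47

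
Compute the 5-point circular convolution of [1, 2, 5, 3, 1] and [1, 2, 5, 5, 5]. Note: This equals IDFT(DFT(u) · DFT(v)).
Either evaluate y[k] = Σ_j u[j]·v[(k-j) mod 5] directly, or use IDFT(DFT(u) · DFT(v)). y[0] = 1×1 + 2×5 + 5×5 + 3×5 + 1×2 = 53; y[1] = 1×2 + 2×1 + 5×5 + 3×5 + 1×5 = 49; y[2] = 1×5 + 2×2 + 5×1 + 3×5 + 1×5 = 34; y[3] = 1×5 + 2×5 + 5×2 + 3×1 + 1×5 = 33; y[4] = 1×5 + 2×5 + 5×5 + 3×2 + 1×1 = 47. Result: [53, 49, 34, 33, 47]

[53, 49, 34, 33, 47]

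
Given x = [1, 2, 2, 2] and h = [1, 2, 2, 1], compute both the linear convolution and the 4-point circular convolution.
Linear: y_lin[0] = 1×1 = 1; y_lin[1] = 1×2 + 2×1 = 4; y_lin[2] = 1×2 + 2×2 + 2×1 = 8; y_lin[3] = 1×1 + 2×2 + 2×2 + 2×1 = 11; y_lin[4] = 2×1 + 2×2 + 2×2 = 10; y_lin[5] = 2×1 + 2×2 = 6; y_lin[6] = 2×1 = 2 → [1, 4, 8, 11, 10, 6, 2]. Circular (length 4): y[0] = 1×1 + 2×1 + 2×2 + 2×2 = 11; y[1] = 1×2 + 2×1 + 2×1 + 2×2 = 10; y[2] = 1×2 + 2×2 + 2×1 + 2×1 = 10; y[3] = 1×1 + 2×2 + 2×2 + 2×1 = 11 → [11, 10, 10, 11]

Linear: [1, 4, 8, 11, 10, 6, 2], Circular: [11, 10, 10, 11]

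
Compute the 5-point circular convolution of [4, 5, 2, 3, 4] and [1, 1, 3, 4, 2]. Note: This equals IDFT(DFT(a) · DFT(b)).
Either evaluate y[k] = Σ_j a[j]·b[(k-j) mod 5] directly, or use IDFT(DFT(a) · DFT(b)). y[0] = 4×1 + 5×2 + 2×4 + 3×3 + 4×1 = 35; y[1] = 4×1 + 5×1 + 2×2 + 3×4 + 4×3 = 37; y[2] = 4×3 + 5×1 + 2×1 + 3×2 + 4×4 = 41; y[3] = 4×4 + 5×3 + 2×1 + 3×1 + 4×2 = 44; y[4] = 4×2 + 5×4 + 2×3 + 3×1 + 4×1 = 41. Result: [35, 37, 41, 44, 41]

[35, 37, 41, 44, 41]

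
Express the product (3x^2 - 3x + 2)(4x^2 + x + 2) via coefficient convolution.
Ascending coefficients: a = [2, -3, 3], b = [2, 1, 4]. c[0] = 2×2 = 4; c[1] = 2×1 + -3×2 = -4; c[2] = 2×4 + -3×1 + 3×2 = 11; c[3] = -3×4 + 3×1 = -9; c[4] = 3×4 = 12. Result coefficients: [4, -4, 11, -9, 12] → 12x^4 - 9x^3 + 11x^2 - 4x + 4

12x^4 - 9x^3 + 11x^2 - 4x + 4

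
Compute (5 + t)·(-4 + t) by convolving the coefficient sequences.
Ascending coefficients: a = [5, 1], b = [-4, 1]. c[0] = 5×-4 = -20; c[1] = 5×1 + 1×-4 = 1; c[2] = 1×1 = 1. Result coefficients: [-20, 1, 1] → -20 + t + t^2

-20 + t + t^2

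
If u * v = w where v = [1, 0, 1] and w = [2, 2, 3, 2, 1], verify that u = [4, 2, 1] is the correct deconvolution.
Forward-compute [4, 2, 1] * [1, 0, 1]: w[0] = 4×1 = 4; w[1] = 4×0 + 2×1 = 2; w[2] = 4×1 + 2×0 + 1×1 = 5; w[3] = 2×1 + 1×0 = 2; w[4] = 1×1 = 1 → [4, 2, 5, 2, 1]. Does not match given w = [2, 2, 3, 2, 1].

Not verified. [4, 2, 1] * [1, 0, 1] = [4, 2, 5, 2, 1], which differs from [2, 2, 3, 2, 1] at index 0.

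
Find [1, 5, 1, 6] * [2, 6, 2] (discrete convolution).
y[0] = 1×2 = 2; y[1] = 1×6 + 5×2 = 16; y[2] = 1×2 + 5×6 + 1×2 = 34; y[3] = 5×2 + 1×6 + 6×2 = 28; y[4] = 1×2 + 6×6 = 38; y[5] = 6×2 = 12

[2, 16, 34, 28, 38, 12]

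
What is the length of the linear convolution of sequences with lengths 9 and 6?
Linear/full convolution length: m + n - 1 = 9 + 6 - 1 = 14

14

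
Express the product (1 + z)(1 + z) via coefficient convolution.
Ascending coefficients: a = [1, 1], b = [1, 1]. c[0] = 1×1 = 1; c[1] = 1×1 + 1×1 = 2; c[2] = 1×1 = 1. Result coefficients: [1, 2, 1] → 1 + 2z + z^2

1 + 2z + z^2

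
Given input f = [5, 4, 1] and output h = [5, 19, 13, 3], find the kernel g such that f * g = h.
Output length 4 = len(f) + len(g) - 1 ⇒ len(g) = 2. Solve g forward using g[k] = (h[k] - Σ_{i≥1} f[i]·g[k-i]) / f[0]: g[0] = h[0] / f[0] = 5 / 5 = 1; g[1] = (h[1] - 4×1) / f[0] = (19 - 4×1) / 5 = 3. So g = [1, 3]. Forward-check [5, 4, 1] * [1, 3]: h[0] = 5×1 = 5; h[1] = 5×3 + 4×1 = 19; h[2] = 4×3 + 1×1 = 13; h[3] = 1×3 = 3 → [5, 19, 13, 3] ✓

[1, 3]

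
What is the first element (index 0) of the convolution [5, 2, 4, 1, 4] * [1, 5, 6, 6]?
Use y[k] = Σ_i a[i]·b[k-i] at k=0. y[0] = 5×1 = 5

5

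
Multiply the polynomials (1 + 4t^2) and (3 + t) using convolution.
Ascending coefficients: a = [1, 0, 4], b = [3, 1]. c[0] = 1×3 = 3; c[1] = 1×1 + 0×3 = 1; c[2] = 0×1 + 4×3 = 12; c[3] = 4×1 = 4. Result coefficients: [3, 1, 12, 4] → 3 + t + 12t^2 + 4t^3

3 + t + 12t^2 + 4t^3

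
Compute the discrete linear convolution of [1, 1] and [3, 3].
y[0] = 1×3 = 3; y[1] = 1×3 + 1×3 = 6; y[2] = 1×3 = 3

[3, 6, 3]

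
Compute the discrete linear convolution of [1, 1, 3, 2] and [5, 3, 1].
y[0] = 1×5 = 5; y[1] = 1×3 + 1×5 = 8; y[2] = 1×1 + 1×3 + 3×5 = 19; y[3] = 1×1 + 3×3 + 2×5 = 20; y[4] = 3×1 + 2×3 = 9; y[5] = 2×1 = 2

[5, 8, 19, 20, 9, 2]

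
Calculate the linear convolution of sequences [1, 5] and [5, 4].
y[0] = 1×5 = 5; y[1] = 1×4 + 5×5 = 29; y[2] = 5×4 = 20

[5, 29, 20]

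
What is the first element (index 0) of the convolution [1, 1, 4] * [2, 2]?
Use y[k] = Σ_i a[i]·b[k-i] at k=0. y[0] = 1×2 = 2

2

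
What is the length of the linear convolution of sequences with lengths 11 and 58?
Linear/full convolution length: m + n - 1 = 11 + 58 - 1 = 68

68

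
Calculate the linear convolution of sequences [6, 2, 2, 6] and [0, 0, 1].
y[0] = 6×0 = 0; y[1] = 6×0 + 2×0 = 0; y[2] = 6×1 + 2×0 + 2×0 = 6; y[3] = 2×1 + 2×0 + 6×0 = 2; y[4] = 2×1 + 6×0 = 2; y[5] = 6×1 = 6

[0, 0, 6, 2, 2, 6]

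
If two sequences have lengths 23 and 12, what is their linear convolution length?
Linear/full convolution length: m + n - 1 = 23 + 12 - 1 = 34

34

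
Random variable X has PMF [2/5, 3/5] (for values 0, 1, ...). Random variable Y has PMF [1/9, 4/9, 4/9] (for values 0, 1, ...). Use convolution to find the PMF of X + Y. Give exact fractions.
P(X+Y=k) = Σ_i P(X=i)·P(Y=k-i) — a convolution of [2/5, 3/5] and [1/9, 4/9, 4/9]. P(X+Y=0) = (2/5)×(1/9) = 2/45; P(X+Y=1) = (2/5)×(4/9) + (3/5)×(1/9) = 8/45 + 1/15 = 11/45; P(X+Y=2) = (2/5)×(4/9) + (3/5)×(4/9) = 8/45 + 4/15 = 4/9; P(X+Y=3) = (3/5)×(4/9) = 4/15. PMF: [2/45, 11/45, 4/9, 4/15] (sums to 1 ✓)

[2/45, 11/45, 4/9, 4/15]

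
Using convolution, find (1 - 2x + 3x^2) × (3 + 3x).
Ascending coefficients: a = [1, -2, 3], b = [3, 3]. c[0] = 1×3 = 3; c[1] = 1×3 + -2×3 = -3; c[2] = -2×3 + 3×3 = 3; c[3] = 3×3 = 9. Result coefficients: [3, -3, 3, 9] → 3 - 3x + 3x^2 + 9x^3

3 - 3x + 3x^2 + 9x^3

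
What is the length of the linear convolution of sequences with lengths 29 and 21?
Linear/full convolution length: m + n - 1 = 29 + 21 - 1 = 49

49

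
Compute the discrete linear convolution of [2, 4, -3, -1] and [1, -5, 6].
y[0] = 2×1 = 2; y[1] = 2×-5 + 4×1 = -6; y[2] = 2×6 + 4×-5 + -3×1 = -11; y[3] = 4×6 + -3×-5 + -1×1 = 38; y[4] = -3×6 + -1×-5 = -13; y[5] = -1×6 = -6

[2, -6, -11, 38, -13, -6]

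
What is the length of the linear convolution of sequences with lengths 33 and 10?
Linear/full convolution length: m + n - 1 = 33 + 10 - 1 = 42

42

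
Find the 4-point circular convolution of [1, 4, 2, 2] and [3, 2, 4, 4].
Use y[k] = Σ_j s[j]·t[(k-j) mod 4]. y[0] = 1×3 + 4×4 + 2×4 + 2×2 = 31; y[1] = 1×2 + 4×3 + 2×4 + 2×4 = 30; y[2] = 1×4 + 4×2 + 2×3 + 2×4 = 26; y[3] = 1×4 + 4×4 + 2×2 + 2×3 = 30. Result: [31, 30, 26, 30]

[31, 30, 26, 30]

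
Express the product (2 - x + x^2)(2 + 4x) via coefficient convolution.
Ascending coefficients: a = [2, -1, 1], b = [2, 4]. c[0] = 2×2 = 4; c[1] = 2×4 + -1×2 = 6; c[2] = -1×4 + 1×2 = -2; c[3] = 1×4 = 4. Result coefficients: [4, 6, -2, 4] → 4 + 6x - 2x^2 + 4x^3

4 + 6x - 2x^2 + 4x^3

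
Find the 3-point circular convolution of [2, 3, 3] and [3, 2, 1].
Use y[k] = Σ_j u[j]·v[(k-j) mod 3]. y[0] = 2×3 + 3×1 + 3×2 = 15; y[1] = 2×2 + 3×3 + 3×1 = 16; y[2] = 2×1 + 3×2 + 3×3 = 17. Result: [15, 16, 17]

[15, 16, 17]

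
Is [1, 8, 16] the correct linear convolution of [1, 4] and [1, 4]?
Recompute linear convolution of [1, 4] and [1, 4]: y[0] = 1×1 = 1; y[1] = 1×4 + 4×1 = 8; y[2] = 4×4 = 16 → [1, 8, 16]. Given [1, 8, 16] matches, so answer: Yes

Yes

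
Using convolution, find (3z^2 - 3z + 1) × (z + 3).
Ascending coefficients: a = [1, -3, 3], b = [3, 1]. c[0] = 1×3 = 3; c[1] = 1×1 + -3×3 = -8; c[2] = -3×1 + 3×3 = 6; c[3] = 3×1 = 3. Result coefficients: [3, -8, 6, 3] → 3z^3 + 6z^2 - 8z + 3

3z^3 + 6z^2 - 8z + 3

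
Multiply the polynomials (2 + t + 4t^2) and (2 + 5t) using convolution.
Ascending coefficients: a = [2, 1, 4], b = [2, 5]. c[0] = 2×2 = 4; c[1] = 2×5 + 1×2 = 12; c[2] = 1×5 + 4×2 = 13; c[3] = 4×5 = 20. Result coefficients: [4, 12, 13, 20] → 4 + 12t + 13t^2 + 20t^3

4 + 12t + 13t^2 + 20t^3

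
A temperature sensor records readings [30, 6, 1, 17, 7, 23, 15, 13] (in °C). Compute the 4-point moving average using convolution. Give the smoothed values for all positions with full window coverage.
4-point moving average kernel = [1, 1, 1, 1]. Apply in 'valid' mode (full window coverage): avg[0] = (30 + 6 + 1 + 17) / 4 = 13.5; avg[1] = (6 + 1 + 17 + 7) / 4 = 7.75; avg[2] = (1 + 17 + 7 + 23) / 4 = 12.0; avg[3] = (17 + 7 + 23 + 15) / 4 = 15.5; avg[4] = (7 + 23 + 15 + 13) / 4 = 14.5. Smoothed values: [13.5, 7.75, 12.0, 15.5, 14.5]

[13.5, 7.75, 12.0, 15.5, 14.5]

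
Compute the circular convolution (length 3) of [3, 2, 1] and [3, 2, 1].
Use y[k] = Σ_j x[j]·h[(k-j) mod 3]. y[0] = 3×3 + 2×1 + 1×2 = 13; y[1] = 3×2 + 2×3 + 1×1 = 13; y[2] = 3×1 + 2×2 + 1×3 = 10. Result: [13, 13, 10]

[13, 13, 10]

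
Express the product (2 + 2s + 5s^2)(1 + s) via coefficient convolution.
Ascending coefficients: a = [2, 2, 5], b = [1, 1]. c[0] = 2×1 = 2; c[1] = 2×1 + 2×1 = 4; c[2] = 2×1 + 5×1 = 7; c[3] = 5×1 = 5. Result coefficients: [2, 4, 7, 5] → 2 + 4s + 7s^2 + 5s^3

2 + 4s + 7s^2 + 5s^3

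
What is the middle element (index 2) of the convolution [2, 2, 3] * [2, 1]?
Use y[k] = Σ_i a[i]·b[k-i] at k=2. y[2] = 2×1 + 3×2 = 8

8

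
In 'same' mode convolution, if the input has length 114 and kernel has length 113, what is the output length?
'Same' mode returns an output with the same length as the input: 114

114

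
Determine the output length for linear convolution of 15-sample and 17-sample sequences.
Linear/full convolution length: m + n - 1 = 15 + 17 - 1 = 31

31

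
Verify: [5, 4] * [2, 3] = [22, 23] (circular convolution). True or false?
Recompute circular convolution of [5, 4] and [2, 3]: y[0] = 5×2 + 4×3 = 22; y[1] = 5×3 + 4×2 = 23 → [22, 23]. Given [22, 23] matches, so answer: Yes

Yes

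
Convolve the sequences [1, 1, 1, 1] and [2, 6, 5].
y[0] = 1×2 = 2; y[1] = 1×6 + 1×2 = 8; y[2] = 1×5 + 1×6 + 1×2 = 13; y[3] = 1×5 + 1×6 + 1×2 = 13; y[4] = 1×5 + 1×6 = 11; y[5] = 1×5 = 5

[2, 8, 13, 13, 11, 5]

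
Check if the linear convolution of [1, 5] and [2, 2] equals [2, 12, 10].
Recompute linear convolution of [1, 5] and [2, 2]: y[0] = 1×2 = 2; y[1] = 1×2 + 5×2 = 12; y[2] = 5×2 = 10 → [2, 12, 10]. Given [2, 12, 10] matches, so answer: Yes

Yes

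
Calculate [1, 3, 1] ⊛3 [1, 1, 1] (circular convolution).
Use y[k] = Σ_j a[j]·b[(k-j) mod 3]. y[0] = 1×1 + 3×1 + 1×1 = 5; y[1] = 1×1 + 3×1 + 1×1 = 5; y[2] = 1×1 + 3×1 + 1×1 = 5. Result: [5, 5, 5]

[5, 5, 5]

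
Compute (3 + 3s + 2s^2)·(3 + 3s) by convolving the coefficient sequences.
Ascending coefficients: a = [3, 3, 2], b = [3, 3]. c[0] = 3×3 = 9; c[1] = 3×3 + 3×3 = 18; c[2] = 3×3 + 2×3 = 15; c[3] = 2×3 = 6. Result coefficients: [9, 18, 15, 6] → 9 + 18s + 15s^2 + 6s^3

9 + 18s + 15s^2 + 6s^3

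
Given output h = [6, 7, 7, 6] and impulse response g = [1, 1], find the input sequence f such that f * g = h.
Deconvolve h=[6, 7, 7, 6] by g=[1, 1]. Since g[0]=1, solve forward: f[0] = h[0] / 1 = 6; f[1] = (h[1] - 6×1) / 1 = 1; f[2] = (h[2] - 1×1) / 1 = 6. So f = [6, 1, 6]. Check by forward convolution: h[0] = 6×1 = 6; h[1] = 6×1 + 1×1 = 7; h[2] = 1×1 + 6×1 = 7; h[3] = 6×1 = 6

[6, 1, 6]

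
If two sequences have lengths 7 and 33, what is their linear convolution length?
Linear/full convolution length: m + n - 1 = 7 + 33 - 1 = 39

39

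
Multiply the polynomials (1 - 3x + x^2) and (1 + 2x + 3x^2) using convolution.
Ascending coefficients: a = [1, -3, 1], b = [1, 2, 3]. c[0] = 1×1 = 1; c[1] = 1×2 + -3×1 = -1; c[2] = 1×3 + -3×2 + 1×1 = -2; c[3] = -3×3 + 1×2 = -7; c[4] = 1×3 = 3. Result coefficients: [1, -1, -2, -7, 3] → 1 - x - 2x^2 - 7x^3 + 3x^4

1 - x - 2x^2 - 7x^3 + 3x^4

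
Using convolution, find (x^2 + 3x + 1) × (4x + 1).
Ascending coefficients: a = [1, 3, 1], b = [1, 4]. c[0] = 1×1 = 1; c[1] = 1×4 + 3×1 = 7; c[2] = 3×4 + 1×1 = 13; c[3] = 1×4 = 4. Result coefficients: [1, 7, 13, 4] → 4x^3 + 13x^2 + 7x + 1

4x^3 + 13x^2 + 7x + 1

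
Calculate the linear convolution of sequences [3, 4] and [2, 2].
y[0] = 3×2 = 6; y[1] = 3×2 + 4×2 = 14; y[2] = 4×2 = 8

[6, 14, 8]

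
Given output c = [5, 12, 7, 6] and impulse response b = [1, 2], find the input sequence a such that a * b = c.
Deconvolve c=[5, 12, 7, 6] by b=[1, 2]. Since b[0]=1, solve forward: a[0] = c[0] / 1 = 5; a[1] = (c[1] - 5×2) / 1 = 2; a[2] = (c[2] - 2×2) / 1 = 3. So a = [5, 2, 3]. Check by forward convolution: c[0] = 5×1 = 5; c[1] = 5×2 + 2×1 = 12; c[2] = 2×2 + 3×1 = 7; c[3] = 3×2 = 6

[5, 2, 3]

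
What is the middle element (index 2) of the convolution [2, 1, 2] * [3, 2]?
Use y[k] = Σ_i a[i]·b[k-i] at k=2. y[2] = 1×2 + 2×3 = 8

8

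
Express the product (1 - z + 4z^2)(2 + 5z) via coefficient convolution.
Ascending coefficients: a = [1, -1, 4], b = [2, 5]. c[0] = 1×2 = 2; c[1] = 1×5 + -1×2 = 3; c[2] = -1×5 + 4×2 = 3; c[3] = 4×5 = 20. Result coefficients: [2, 3, 3, 20] → 2 + 3z + 3z^2 + 20z^3

2 + 3z + 3z^2 + 20z^3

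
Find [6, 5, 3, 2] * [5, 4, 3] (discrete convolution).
y[0] = 6×5 = 30; y[1] = 6×4 + 5×5 = 49; y[2] = 6×3 + 5×4 + 3×5 = 53; y[3] = 5×3 + 3×4 + 2×5 = 37; y[4] = 3×3 + 2×4 = 17; y[5] = 2×3 = 6

[30, 49, 53, 37, 17, 6]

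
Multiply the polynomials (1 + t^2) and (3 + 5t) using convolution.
Ascending coefficients: a = [1, 0, 1], b = [3, 5]. c[0] = 1×3 = 3; c[1] = 1×5 + 0×3 = 5; c[2] = 0×5 + 1×3 = 3; c[3] = 1×5 = 5. Result coefficients: [3, 5, 3, 5] → 3 + 5t + 3t^2 + 5t^3

3 + 5t + 3t^2 + 5t^3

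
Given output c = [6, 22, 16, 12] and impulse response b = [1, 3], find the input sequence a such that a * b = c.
Deconvolve c=[6, 22, 16, 12] by b=[1, 3]. Since b[0]=1, solve forward: a[0] = c[0] / 1 = 6; a[1] = (c[1] - 6×3) / 1 = 4; a[2] = (c[2] - 4×3) / 1 = 4. So a = [6, 4, 4]. Check by forward convolution: c[0] = 6×1 = 6; c[1] = 6×3 + 4×1 = 22; c[2] = 4×3 + 4×1 = 16; c[3] = 4×3 = 12

[6, 4, 4]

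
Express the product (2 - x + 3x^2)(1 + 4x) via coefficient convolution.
Ascending coefficients: a = [2, -1, 3], b = [1, 4]. c[0] = 2×1 = 2; c[1] = 2×4 + -1×1 = 7; c[2] = -1×4 + 3×1 = -1; c[3] = 3×4 = 12. Result coefficients: [2, 7, -1, 12] → 2 + 7x - x^2 + 12x^3

2 + 7x - x^2 + 12x^3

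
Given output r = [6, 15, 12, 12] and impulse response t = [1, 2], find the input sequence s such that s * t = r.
Deconvolve r=[6, 15, 12, 12] by t=[1, 2]. Since t[0]=1, solve forward: s[0] = r[0] / 1 = 6; s[1] = (r[1] - 6×2) / 1 = 3; s[2] = (r[2] - 3×2) / 1 = 6. So s = [6, 3, 6]. Check by forward convolution: r[0] = 6×1 = 6; r[1] = 6×2 + 3×1 = 15; r[2] = 3×2 + 6×1 = 12; r[3] = 6×2 = 12

[6, 3, 6]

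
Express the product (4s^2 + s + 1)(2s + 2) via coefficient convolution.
Ascending coefficients: a = [1, 1, 4], b = [2, 2]. c[0] = 1×2 = 2; c[1] = 1×2 + 1×2 = 4; c[2] = 1×2 + 4×2 = 10; c[3] = 4×2 = 8. Result coefficients: [2, 4, 10, 8] → 8s^3 + 10s^2 + 4s + 2

8s^3 + 10s^2 + 4s + 2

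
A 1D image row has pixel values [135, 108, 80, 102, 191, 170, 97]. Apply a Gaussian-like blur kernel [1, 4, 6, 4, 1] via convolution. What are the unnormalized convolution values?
Convolve image row [135, 108, 80, 102, 191, 170, 97] with kernel [1, 4, 6, 4, 1]: y[0] = 135×1 = 135; y[1] = 135×4 + 108×1 = 648; y[2] = 135×6 + 108×4 + 80×1 = 1322; y[3] = 135×4 + 108×6 + 80×4 + 102×1 = 1610; y[4] = 135×1 + 108×4 + 80×6 + 102×4 + 191×1 = 1646; y[5] = 108×1 + 80×4 + 102×6 + 191×4 + 170×1 = 1974; y[6] = 80×1 + 102×4 + 191×6 + 170×4 + 97×1 = 2411; y[7] = 102×1 + 191×4 + 170×6 + 97×4 = 2274; y[8] = 191×1 + 170×4 + 97×6 = 1453; y[9] = 170×1 + 97×4 = 558; y[10] = 97×1 = 97 → [135, 648, 1322, 1610, 1646, 1974, 2411, 2274, 1453, 558, 97]. Normalization factor = sum(kernel) = 16.

[135, 648, 1322, 1610, 1646, 1974, 2411, 2274, 1453, 558, 97]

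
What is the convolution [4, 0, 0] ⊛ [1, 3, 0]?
y[0] = 4×1 = 4; y[1] = 4×3 + 0×1 = 12; y[2] = 4×0 + 0×3 + 0×1 = 0; y[3] = 0×0 + 0×3 = 0; y[4] = 0×0 = 0

[4, 12, 0, 0, 0]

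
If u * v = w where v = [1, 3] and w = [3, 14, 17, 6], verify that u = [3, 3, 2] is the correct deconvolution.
Forward-compute [3, 3, 2] * [1, 3]: w[0] = 3×1 = 3; w[1] = 3×3 + 3×1 = 12; w[2] = 3×3 + 2×1 = 11; w[3] = 2×3 = 6 → [3, 12, 11, 6]. Does not match given w = [3, 14, 17, 6].

Not verified. [3, 3, 2] * [1, 3] = [3, 12, 11, 6], which differs from [3, 14, 17, 6] at index 1.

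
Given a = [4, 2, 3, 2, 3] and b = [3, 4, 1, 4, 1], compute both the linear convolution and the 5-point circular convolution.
Linear: y_lin[0] = 4×3 = 12; y_lin[1] = 4×4 + 2×3 = 22; y_lin[2] = 4×1 + 2×4 + 3×3 = 21; y_lin[3] = 4×4 + 2×1 + 3×4 + 2×3 = 36; y_lin[4] = 4×1 + 2×4 + 3×1 + 2×4 + 3×3 = 32; y_lin[5] = 2×1 + 3×4 + 2×1 + 3×4 = 28; y_lin[6] = 3×1 + 2×4 + 3×1 = 14; y_lin[7] = 2×1 + 3×4 = 14; y_lin[8] = 3×1 = 3 → [12, 22, 21, 36, 32, 28, 14, 14, 3]. Circular (length 5): y[0] = 4×3 + 2×1 + 3×4 + 2×1 + 3×4 = 40; y[1] = 4×4 + 2×3 + 3×1 + 2×4 + 3×1 = 36; y[2] = 4×1 + 2×4 + 3×3 + 2×1 + 3×4 = 35; y[3] = 4×4 + 2×1 + 3×4 + 2×3 + 3×1 = 39; y[4] = 4×1 + 2×4 + 3×1 + 2×4 + 3×3 = 32 → [40, 36, 35, 39, 32]

Linear: [12, 22, 21, 36, 32, 28, 14, 14, 3], Circular: [40, 36, 35, 39, 32]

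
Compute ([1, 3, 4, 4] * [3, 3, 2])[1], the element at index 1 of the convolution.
Use y[k] = Σ_i a[i]·b[k-i] at k=1. y[1] = 1×3 + 3×3 = 12

12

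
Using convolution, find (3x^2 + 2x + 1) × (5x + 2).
Ascending coefficients: a = [1, 2, 3], b = [2, 5]. c[0] = 1×2 = 2; c[1] = 1×5 + 2×2 = 9; c[2] = 2×5 + 3×2 = 16; c[3] = 3×5 = 15. Result coefficients: [2, 9, 16, 15] → 15x^3 + 16x^2 + 9x + 2

15x^3 + 16x^2 + 9x + 2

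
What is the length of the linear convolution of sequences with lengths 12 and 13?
Linear/full convolution length: m + n - 1 = 12 + 13 - 1 = 24

24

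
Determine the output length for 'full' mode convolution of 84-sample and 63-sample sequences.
Linear/full convolution length: m + n - 1 = 84 + 63 - 1 = 146

146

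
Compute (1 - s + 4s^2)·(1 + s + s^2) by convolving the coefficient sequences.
Ascending coefficients: a = [1, -1, 4], b = [1, 1, 1]. c[0] = 1×1 = 1; c[1] = 1×1 + -1×1 = 0; c[2] = 1×1 + -1×1 + 4×1 = 4; c[3] = -1×1 + 4×1 = 3; c[4] = 4×1 = 4. Result coefficients: [1, 0, 4, 3, 4] → 1 + 4s^2 + 3s^3 + 4s^4

1 + 4s^2 + 3s^3 + 4s^4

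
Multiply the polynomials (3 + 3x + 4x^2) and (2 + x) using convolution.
Ascending coefficients: a = [3, 3, 4], b = [2, 1]. c[0] = 3×2 = 6; c[1] = 3×1 + 3×2 = 9; c[2] = 3×1 + 4×2 = 11; c[3] = 4×1 = 4. Result coefficients: [6, 9, 11, 4] → 6 + 9x + 11x^2 + 4x^3

6 + 9x + 11x^2 + 4x^3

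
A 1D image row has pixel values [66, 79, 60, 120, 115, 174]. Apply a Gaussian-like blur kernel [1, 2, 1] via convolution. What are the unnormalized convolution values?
Convolve image row [66, 79, 60, 120, 115, 174] with kernel [1, 2, 1]: y[0] = 66×1 = 66; y[1] = 66×2 + 79×1 = 211; y[2] = 66×1 + 79×2 + 60×1 = 284; y[3] = 79×1 + 60×2 + 120×1 = 319; y[4] = 60×1 + 120×2 + 115×1 = 415; y[5] = 120×1 + 115×2 + 174×1 = 524; y[6] = 115×1 + 174×2 = 463; y[7] = 174×1 = 174 → [66, 211, 284, 319, 415, 524, 463, 174]. Normalization factor = sum(kernel) = 4.

[66, 211, 284, 319, 415, 524, 463, 174]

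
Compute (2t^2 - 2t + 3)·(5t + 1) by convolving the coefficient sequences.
Ascending coefficients: a = [3, -2, 2], b = [1, 5]. c[0] = 3×1 = 3; c[1] = 3×5 + -2×1 = 13; c[2] = -2×5 + 2×1 = -8; c[3] = 2×5 = 10. Result coefficients: [3, 13, -8, 10] → 10t^3 - 8t^2 + 13t + 3

10t^3 - 8t^2 + 13t + 3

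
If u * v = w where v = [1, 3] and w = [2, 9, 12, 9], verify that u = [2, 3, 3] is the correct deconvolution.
Forward-compute [2, 3, 3] * [1, 3]: w[0] = 2×1 = 2; w[1] = 2×3 + 3×1 = 9; w[2] = 3×3 + 3×1 = 12; w[3] = 3×3 = 9 → [2, 9, 12, 9]. Matches given w = [2, 9, 12, 9], so verified.

Verified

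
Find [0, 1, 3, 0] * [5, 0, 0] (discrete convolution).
y[0] = 0×5 = 0; y[1] = 0×0 + 1×5 = 5; y[2] = 0×0 + 1×0 + 3×5 = 15; y[3] = 1×0 + 3×0 + 0×5 = 0; y[4] = 3×0 + 0×0 = 0; y[5] = 0×0 = 0

[0, 5, 15, 0, 0, 0]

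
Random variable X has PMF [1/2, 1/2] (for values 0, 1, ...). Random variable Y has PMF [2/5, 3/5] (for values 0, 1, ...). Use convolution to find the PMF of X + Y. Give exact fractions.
P(X+Y=k) = Σ_i P(X=i)·P(Y=k-i) — a convolution of [1/2, 1/2] and [2/5, 3/5]. P(X+Y=0) = (1/2)×(2/5) = 1/5; P(X+Y=1) = (1/2)×(3/5) + (1/2)×(2/5) = 3/10 + 1/5 = 1/2; P(X+Y=2) = (1/2)×(3/5) = 3/10. PMF: [1/5, 1/2, 3/10] (sums to 1 ✓)

[1/5, 1/2, 3/10]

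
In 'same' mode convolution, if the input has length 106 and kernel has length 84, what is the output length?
'Same' mode returns an output with the same length as the input: 106

106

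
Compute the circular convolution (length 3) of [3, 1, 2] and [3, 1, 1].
Use y[k] = Σ_j x[j]·h[(k-j) mod 3]. y[0] = 3×3 + 1×1 + 2×1 = 12; y[1] = 3×1 + 1×3 + 2×1 = 8; y[2] = 3×1 + 1×1 + 2×3 = 10. Result: [12, 8, 10]

[12, 8, 10]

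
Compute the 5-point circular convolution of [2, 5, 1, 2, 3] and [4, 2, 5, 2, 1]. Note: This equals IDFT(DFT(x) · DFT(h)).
Either evaluate y[k] = Σ_j x[j]·h[(k-j) mod 5] directly, or use IDFT(DFT(x) · DFT(h)). y[0] = 2×4 + 5×1 + 1×2 + 2×5 + 3×2 = 31; y[1] = 2×2 + 5×4 + 1×1 + 2×2 + 3×5 = 44; y[2] = 2×5 + 5×2 + 1×4 + 2×1 + 3×2 = 32; y[3] = 2×2 + 5×5 + 1×2 + 2×4 + 3×1 = 42; y[4] = 2×1 + 5×2 + 1×5 + 2×2 + 3×4 = 33. Result: [31, 44, 32, 42, 33]

[31, 44, 32, 42, 33]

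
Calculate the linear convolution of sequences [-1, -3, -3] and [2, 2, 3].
y[0] = -1×2 = -2; y[1] = -1×2 + -3×2 = -8; y[2] = -1×3 + -3×2 + -3×2 = -15; y[3] = -3×3 + -3×2 = -15; y[4] = -3×3 = -9

[-2, -8, -15, -15, -9]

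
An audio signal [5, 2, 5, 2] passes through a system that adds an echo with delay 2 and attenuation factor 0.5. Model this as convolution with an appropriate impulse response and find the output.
Direct-path + delayed-attenuated-path model → impulse response h = [1, 0, 0.5] (1 at lag 0, 0.5 at lag 2). Output y[n] = x[n] + 0.5·x[n - 2] (with x[n] = 0 outside 0..3): y[0] = 5 + 0.5×0 = 5; y[1] = 2 + 0.5×0 = 2; y[2] = 5 + 0.5×5 = 7.5; y[3] = 2 + 0.5×2 = 3.0; y[4] = 0 + 0.5×5 = 2.5; y[5] = 0 + 0.5×2 = 1.0. So y = [5, 2, 7.5, 3.0, 2.5, 1.0]

[5, 2, 7.5, 3.0, 2.5, 1.0]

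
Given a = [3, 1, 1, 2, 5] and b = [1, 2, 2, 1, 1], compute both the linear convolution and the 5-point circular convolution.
Linear: y_lin[0] = 3×1 = 3; y_lin[1] = 3×2 + 1×1 = 7; y_lin[2] = 3×2 + 1×2 + 1×1 = 9; y_lin[3] = 3×1 + 1×2 + 1×2 + 2×1 = 9; y_lin[4] = 3×1 + 1×1 + 1×2 + 2×2 + 5×1 = 15; y_lin[5] = 1×1 + 1×1 + 2×2 + 5×2 = 16; y_lin[6] = 1×1 + 2×1 + 5×2 = 13; y_lin[7] = 2×1 + 5×1 = 7; y_lin[8] = 5×1 = 5 → [3, 7, 9, 9, 15, 16, 13, 7, 5]. Circular (length 5): y[0] = 3×1 + 1×1 + 1×1 + 2×2 + 5×2 = 19; y[1] = 3×2 + 1×1 + 1×1 + 2×1 + 5×2 = 20; y[2] = 3×2 + 1×2 + 1×1 + 2×1 + 5×1 = 16; y[3] = 3×1 + 1×2 + 1×2 + 2×1 + 5×1 = 14; y[4] = 3×1 + 1×1 + 1×2 + 2×2 + 5×1 = 15 → [19, 20, 16, 14, 15]

Linear: [3, 7, 9, 9, 15, 16, 13, 7, 5], Circular: [19, 20, 16, 14, 15]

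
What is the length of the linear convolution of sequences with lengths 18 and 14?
Linear/full convolution length: m + n - 1 = 18 + 14 - 1 = 31

31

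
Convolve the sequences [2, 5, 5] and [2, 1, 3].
y[0] = 2×2 = 4; y[1] = 2×1 + 5×2 = 12; y[2] = 2×3 + 5×1 + 5×2 = 21; y[3] = 5×3 + 5×1 = 20; y[4] = 5×3 = 15

[4, 12, 21, 20, 15]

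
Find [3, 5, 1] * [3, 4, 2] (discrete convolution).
y[0] = 3×3 = 9; y[1] = 3×4 + 5×3 = 27; y[2] = 3×2 + 5×4 + 1×3 = 29; y[3] = 5×2 + 1×4 = 14; y[4] = 1×2 = 2

[9, 27, 29, 14, 2]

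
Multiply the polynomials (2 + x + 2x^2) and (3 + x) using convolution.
Ascending coefficients: a = [2, 1, 2], b = [3, 1]. c[0] = 2×3 = 6; c[1] = 2×1 + 1×3 = 5; c[2] = 1×1 + 2×3 = 7; c[3] = 2×1 = 2. Result coefficients: [6, 5, 7, 2] → 6 + 5x + 7x^2 + 2x^3

6 + 5x + 7x^2 + 2x^3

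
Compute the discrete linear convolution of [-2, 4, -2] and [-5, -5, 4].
y[0] = -2×-5 = 10; y[1] = -2×-5 + 4×-5 = -10; y[2] = -2×4 + 4×-5 + -2×-5 = -18; y[3] = 4×4 + -2×-5 = 26; y[4] = -2×4 = -8

[10, -10, -18, 26, -8]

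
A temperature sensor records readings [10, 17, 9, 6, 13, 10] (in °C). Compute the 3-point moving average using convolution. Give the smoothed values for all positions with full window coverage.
3-point moving average kernel = [1, 1, 1]. Apply in 'valid' mode (full window coverage): avg[0] = (10 + 17 + 9) / 3 = 12.0; avg[1] = (17 + 9 + 6) / 3 = 10.67; avg[2] = (9 + 6 + 13) / 3 = 9.33; avg[3] = (6 + 13 + 10) / 3 = 9.67. Smoothed values: [12.0, 10.67, 9.33, 9.67]

[12.0, 10.67, 9.33, 9.67]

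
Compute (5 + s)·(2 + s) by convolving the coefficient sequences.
Ascending coefficients: a = [5, 1], b = [2, 1]. c[0] = 5×2 = 10; c[1] = 5×1 + 1×2 = 7; c[2] = 1×1 = 1. Result coefficients: [10, 7, 1] → 10 + 7s + s^2

10 + 7s + s^2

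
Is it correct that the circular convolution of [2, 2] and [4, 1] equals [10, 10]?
Recompute circular convolution of [2, 2] and [4, 1]: y[0] = 2×4 + 2×1 = 10; y[1] = 2×1 + 2×4 = 10 → [10, 10]. Given [10, 10] matches, so answer: Yes

Yes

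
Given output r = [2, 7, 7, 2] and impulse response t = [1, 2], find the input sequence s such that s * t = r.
Deconvolve r=[2, 7, 7, 2] by t=[1, 2]. Since t[0]=1, solve forward: s[0] = r[0] / 1 = 2; s[1] = (r[1] - 2×2) / 1 = 3; s[2] = (r[2] - 3×2) / 1 = 1. So s = [2, 3, 1]. Check by forward convolution: r[0] = 2×1 = 2; r[1] = 2×2 + 3×1 = 7; r[2] = 3×2 + 1×1 = 7; r[3] = 1×2 = 2

[2, 3, 1]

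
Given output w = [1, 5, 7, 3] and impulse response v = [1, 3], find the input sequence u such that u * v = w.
Deconvolve w=[1, 5, 7, 3] by v=[1, 3]. Since v[0]=1, solve forward: u[0] = w[0] / 1 = 1; u[1] = (w[1] - 1×3) / 1 = 2; u[2] = (w[2] - 2×3) / 1 = 1. So u = [1, 2, 1]. Check by forward convolution: w[0] = 1×1 = 1; w[1] = 1×3 + 2×1 = 5; w[2] = 2×3 + 1×1 = 7; w[3] = 1×3 = 3

[1, 2, 1]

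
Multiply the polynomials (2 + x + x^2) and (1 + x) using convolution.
Ascending coefficients: a = [2, 1, 1], b = [1, 1]. c[0] = 2×1 = 2; c[1] = 2×1 + 1×1 = 3; c[2] = 1×1 + 1×1 = 2; c[3] = 1×1 = 1. Result coefficients: [2, 3, 2, 1] → 2 + 3x + 2x^2 + x^3

2 + 3x + 2x^2 + x^3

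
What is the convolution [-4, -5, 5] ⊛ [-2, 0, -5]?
y[0] = -4×-2 = 8; y[1] = -4×0 + -5×-2 = 10; y[2] = -4×-5 + -5×0 + 5×-2 = 10; y[3] = -5×-5 + 5×0 = 25; y[4] = 5×-5 = -25

[8, 10, 10, 25, -25]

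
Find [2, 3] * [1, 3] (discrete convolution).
y[0] = 2×1 = 2; y[1] = 2×3 + 3×1 = 9; y[2] = 3×3 = 9

[2, 9, 9]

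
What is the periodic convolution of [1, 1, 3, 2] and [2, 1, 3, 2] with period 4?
Use y[k] = Σ_j f[j]·g[(k-j) mod 4]. y[0] = 1×2 + 1×2 + 3×3 + 2×1 = 15; y[1] = 1×1 + 1×2 + 3×2 + 2×3 = 15; y[2] = 1×3 + 1×1 + 3×2 + 2×2 = 14; y[3] = 1×2 + 1×3 + 3×1 + 2×2 = 12. Result: [15, 15, 14, 12]

[15, 15, 14, 12]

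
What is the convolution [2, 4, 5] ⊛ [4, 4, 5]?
y[0] = 2×4 = 8; y[1] = 2×4 + 4×4 = 24; y[2] = 2×5 + 4×4 + 5×4 = 46; y[3] = 4×5 + 5×4 = 40; y[4] = 5×5 = 25

[8, 24, 46, 40, 25]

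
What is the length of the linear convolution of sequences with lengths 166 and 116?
Linear/full convolution length: m + n - 1 = 166 + 116 - 1 = 281

281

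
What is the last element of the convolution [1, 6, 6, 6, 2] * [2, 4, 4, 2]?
Use y[k] = Σ_i a[i]·b[k-i] at k=7. y[7] = 2×2 = 4

4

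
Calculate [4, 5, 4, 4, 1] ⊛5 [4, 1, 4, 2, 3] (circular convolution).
Use y[k] = Σ_j a[j]·b[(k-j) mod 5]. y[0] = 4×4 + 5×3 + 4×2 + 4×4 + 1×1 = 56; y[1] = 4×1 + 5×4 + 4×3 + 4×2 + 1×4 = 48; y[2] = 4×4 + 5×1 + 4×4 + 4×3 + 1×2 = 51; y[3] = 4×2 + 5×4 + 4×1 + 4×4 + 1×3 = 51; y[4] = 4×3 + 5×2 + 4×4 + 4×1 + 1×4 = 46. Result: [56, 48, 51, 51, 46]

[56, 48, 51, 51, 46]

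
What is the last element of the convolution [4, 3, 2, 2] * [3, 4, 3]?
Use y[k] = Σ_i a[i]·b[k-i] at k=5. y[5] = 2×3 = 6

6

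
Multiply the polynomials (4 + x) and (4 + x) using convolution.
Ascending coefficients: a = [4, 1], b = [4, 1]. c[0] = 4×4 = 16; c[1] = 4×1 + 1×4 = 8; c[2] = 1×1 = 1. Result coefficients: [16, 8, 1] → 16 + 8x + x^2

16 + 8x + x^2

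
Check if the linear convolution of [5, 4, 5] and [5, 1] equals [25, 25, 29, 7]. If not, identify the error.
Recompute linear convolution of [5, 4, 5] and [5, 1]: y[0] = 5×5 = 25; y[1] = 5×1 + 4×5 = 25; y[2] = 4×1 + 5×5 = 29; y[3] = 5×1 = 5 → [25, 25, 29, 5]. Compare to given [25, 25, 29, 7]: they differ at index 3: given 7, correct 5, so answer: No

No. Error at index 3: given 7, correct 5.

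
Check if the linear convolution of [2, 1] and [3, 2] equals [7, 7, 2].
Recompute linear convolution of [2, 1] and [3, 2]: y[0] = 2×3 = 6; y[1] = 2×2 + 1×3 = 7; y[2] = 1×2 = 2 → [6, 7, 2]. Compare to given [7, 7, 2]: they differ at index 0: given 7, correct 6, so answer: No

No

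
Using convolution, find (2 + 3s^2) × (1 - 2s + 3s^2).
Ascending coefficients: a = [2, 0, 3], b = [1, -2, 3]. c[0] = 2×1 = 2; c[1] = 2×-2 + 0×1 = -4; c[2] = 2×3 + 0×-2 + 3×1 = 9; c[3] = 0×3 + 3×-2 = -6; c[4] = 3×3 = 9. Result coefficients: [2, -4, 9, -6, 9] → 2 - 4s + 9s^2 - 6s^3 + 9s^4

2 - 4s + 9s^2 - 6s^3 + 9s^4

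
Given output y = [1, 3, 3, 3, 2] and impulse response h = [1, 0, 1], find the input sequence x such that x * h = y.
Deconvolve y=[1, 3, 3, 3, 2] by h=[1, 0, 1]. Since h[0]=1, solve forward: x[0] = y[0] / 1 = 1; x[1] = (y[1] - 1×0) / 1 = 3; x[2] = (y[2] - 3×0 - 1×1) / 1 = 2. So x = [1, 3, 2]. Check by forward convolution: y[0] = 1×1 = 1; y[1] = 1×0 + 3×1 = 3; y[2] = 1×1 + 3×0 + 2×1 = 3; y[3] = 3×1 + 2×0 = 3; y[4] = 2×1 = 2

[1, 3, 2]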